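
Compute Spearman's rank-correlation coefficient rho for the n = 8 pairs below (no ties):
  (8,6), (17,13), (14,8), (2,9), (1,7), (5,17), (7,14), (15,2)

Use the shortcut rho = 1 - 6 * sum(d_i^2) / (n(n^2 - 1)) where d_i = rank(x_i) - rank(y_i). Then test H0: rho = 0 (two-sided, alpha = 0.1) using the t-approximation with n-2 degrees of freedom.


Step 1: Rank x and y separately (midranks; no ties here).
rank(x): 8->5, 17->8, 14->6, 2->2, 1->1, 5->3, 7->4, 15->7
rank(y): 6->2, 13->6, 8->4, 9->5, 7->3, 17->8, 14->7, 2->1
Step 2: d_i = R_x(i) - R_y(i); compute d_i^2.
  (5-2)^2=9, (8-6)^2=4, (6-4)^2=4, (2-5)^2=9, (1-3)^2=4, (3-8)^2=25, (4-7)^2=9, (7-1)^2=36
sum(d^2) = 100.
Step 3: rho = 1 - 6*100 / (8*(8^2 - 1)) = 1 - 600/504 = -0.190476.
Step 4: Under H0, t = rho * sqrt((n-2)/(1-rho^2)) = -0.4753 ~ t(6).
Step 5: Two-sided p-value from the t-distribution with 6 df = 0.651401.
Step 6: alpha = 0.1. fail to reject H0.

rho = -0.1905, p = 0.651401, fail to reject H0 at alpha = 0.1.


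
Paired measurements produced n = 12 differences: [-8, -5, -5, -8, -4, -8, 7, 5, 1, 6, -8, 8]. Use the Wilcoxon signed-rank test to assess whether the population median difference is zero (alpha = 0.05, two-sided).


Step 1: Drop any zero differences (none here) and take |d_i|.
|d| = [8, 5, 5, 8, 4, 8, 7, 5, 1, 6, 8, 8]
Step 2: Midrank |d_i| (ties get averaged ranks).
ranks: |8|->10, |5|->4, |5|->4, |8|->10, |4|->2, |8|->10, |7|->7, |5|->4, |1|->1, |6|->6, |8|->10, |8|->10
Step 3: Attach original signs; sum ranks with positive sign and with negative sign.
W+ = 7 + 4 + 1 + 6 + 10 = 28
W- = 10 + 4 + 4 + 10 + 2 + 10 + 10 = 50
(Check: W+ + W- = 78 should equal n(n+1)/2 = 78.)
Step 4: Test statistic W = min(W+, W-) = 28.
Step 5: Ties in |d|, so use the tie-corrected normal approximation.
        E[W] = n(n+1)/4 = 12*13/4 = 39.
        Tie groups: |d|=5 (t=3), |d|=8 (t=5); sum(t^3 - t) = 144.
        Var[W] = n(n+1)(2n+1)/24 - sum(t^3-t)/48 = 3900/24 - 144/48 = 159.5.
        z = (W - E[W]) / sqrt(Var[W]) = (28 - 39) / 12.6293 = -0.8710.
        Two-sided p = 2*Phi(z) = 0.383761.
Step 6: alpha = 0.05. fail to reject H0.

W+ = 28, W- = 50, W = min = 28, p = 0.383761, fail to reject H0.


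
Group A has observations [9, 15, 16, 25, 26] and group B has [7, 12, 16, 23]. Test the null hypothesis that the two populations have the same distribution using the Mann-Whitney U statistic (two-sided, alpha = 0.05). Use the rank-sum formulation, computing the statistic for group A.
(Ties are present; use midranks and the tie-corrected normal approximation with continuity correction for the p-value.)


Step 1: Combine and sort all 9 observations; assign midranks.
sorted (value, group): (7,Y), (9,X), (12,Y), (15,X), (16,X), (16,Y), (23,Y), (25,X), (26,X)
ranks: 7->1, 9->2, 12->3, 15->4, 16->5.5, 16->5.5, 23->7, 25->8, 26->9
Step 2: Rank sum for X: R1 = 2 + 4 + 5.5 + 8 + 9 = 28.5.
Step 3: U_X = R1 - n1(n1+1)/2 = 28.5 - 5*6/2 = 28.5 - 15 = 13.5.
       U_Y = n1*n2 - U_X = 20 - 13.5 = 6.5.
Step 4: Ties are present, so use the tie-corrected normal approximation (with continuity correction) for the p-value.
Step 5: p-value = 0.460558; compare to alpha = 0.05. fail to reject H0.

U_X = 13.5, p = 0.460558, fail to reject H0 at alpha = 0.05.


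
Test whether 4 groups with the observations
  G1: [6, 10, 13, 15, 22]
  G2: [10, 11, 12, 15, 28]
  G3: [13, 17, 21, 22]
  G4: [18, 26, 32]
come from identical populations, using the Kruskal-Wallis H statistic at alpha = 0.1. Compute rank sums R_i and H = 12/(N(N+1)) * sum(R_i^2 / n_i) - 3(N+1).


Step 1: Combine all N = 17 observations and assign midranks.
sorted (value, group, rank): (6,G1,1), (10,G1,2.5), (10,G2,2.5), (11,G2,4), (12,G2,5), (13,G1,6.5), (13,G3,6.5), (15,G1,8.5), (15,G2,8.5), (17,G3,10), (18,G4,11), (21,G3,12), (22,G1,13.5), (22,G3,13.5), (26,G4,15), (28,G2,16), (32,G4,17)
Step 2: Sum ranks within each group.
R_1 = 32 (n_1 = 5)
R_2 = 36 (n_2 = 5)
R_3 = 42 (n_3 = 4)
R_4 = 43 (n_4 = 3)
Step 3: H = 12/(N(N+1)) * sum(R_i^2/n_i) - 3(N+1)
     = 12/(17*18) * (32^2/5 + 36^2/5 + 42^2/4 + 43^2/3) - 3*18
     = 0.039216 * 1521.33 - 54
     = 5.660131.
Step 4: Ties present; correction factor C = 1 - 24/(17^3 - 17) = 0.995098. Corrected H = 5.660131 / 0.995098 = 5.688013.
Step 5: Under H0, H ~ chi^2(3); p-value = 0.127816.
Step 6: alpha = 0.1. fail to reject H0.

H = 5.6880, df = 3, p = 0.127816, fail to reject H0.


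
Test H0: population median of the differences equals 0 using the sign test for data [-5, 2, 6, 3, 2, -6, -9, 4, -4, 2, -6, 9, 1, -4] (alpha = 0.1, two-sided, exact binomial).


Step 1: Discard zero differences. Original n = 14; n_eff = number of nonzero differences = 14.
Nonzero differences (with sign): -5, +2, +6, +3, +2, -6, -9, +4, -4, +2, -6, +9, +1, -4
Step 2: Count signs: positive = 8, negative = 6.
Step 3: Under H0: P(positive) = 0.5, so the number of positives S ~ Bin(14, 0.5).
Step 4: Two-sided exact p-value = sum of Bin(14,0.5) probabilities at or below the observed probability = 0.790527.
Step 5: alpha = 0.1. fail to reject H0.

n_eff = 14, pos = 8, neg = 6, p = 0.790527, fail to reject H0.


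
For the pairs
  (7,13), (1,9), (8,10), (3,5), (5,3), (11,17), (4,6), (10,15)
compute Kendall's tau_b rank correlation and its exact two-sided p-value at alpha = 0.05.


Step 1: Enumerate the 28 unordered pairs (i,j) with i<j and classify each by sign(x_j-x_i) * sign(y_j-y_i).
  (1,2):dx=-6,dy=-4->C; (1,3):dx=+1,dy=-3->D; (1,4):dx=-4,dy=-8->C; (1,5):dx=-2,dy=-10->C
  (1,6):dx=+4,dy=+4->C; (1,7):dx=-3,dy=-7->C; (1,8):dx=+3,dy=+2->C; (2,3):dx=+7,dy=+1->C
  (2,4):dx=+2,dy=-4->D; (2,5):dx=+4,dy=-6->D; (2,6):dx=+10,dy=+8->C; (2,7):dx=+3,dy=-3->D
  (2,8):dx=+9,dy=+6->C; (3,4):dx=-5,dy=-5->C; (3,5):dx=-3,dy=-7->C; (3,6):dx=+3,dy=+7->C
  (3,7):dx=-4,dy=-4->C; (3,8):dx=+2,dy=+5->C; (4,5):dx=+2,dy=-2->D; (4,6):dx=+8,dy=+12->C
  (4,7):dx=+1,dy=+1->C; (4,8):dx=+7,dy=+10->C; (5,6):dx=+6,dy=+14->C; (5,7):dx=-1,dy=+3->D
  (5,8):dx=+5,dy=+12->C; (6,7):dx=-7,dy=-11->C; (6,8):dx=-1,dy=-2->C; (7,8):dx=+6,dy=+9->C
Step 2: C = 22, D = 6, total pairs = 28.
Step 3: tau = (C - D)/(n(n-1)/2) = (22 - 6)/28 = 0.571429.
Step 4: Exact two-sided p-value (enumerate n! = 40320 permutations of y under H0): p = 0.061012.
Step 5: alpha = 0.05. fail to reject H0.

tau_b = 0.5714 (C=22, D=6), p = 0.061012, fail to reject H0.


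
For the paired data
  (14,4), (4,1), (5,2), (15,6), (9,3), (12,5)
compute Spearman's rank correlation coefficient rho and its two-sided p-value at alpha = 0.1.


Step 1: Rank x and y separately (midranks; no ties here).
rank(x): 14->5, 4->1, 5->2, 15->6, 9->3, 12->4
rank(y): 4->4, 1->1, 2->2, 6->6, 3->3, 5->5
Step 2: d_i = R_x(i) - R_y(i); compute d_i^2.
  (5-4)^2=1, (1-1)^2=0, (2-2)^2=0, (6-6)^2=0, (3-3)^2=0, (4-5)^2=1
sum(d^2) = 2.
Step 3: rho = 1 - 6*2 / (6*(6^2 - 1)) = 1 - 12/210 = 0.942857.
Step 4: Under H0, t = rho * sqrt((n-2)/(1-rho^2)) = 5.6595 ~ t(4).
Step 5: Two-sided p-value from the t-distribution with 4 df = 0.004805.
Step 6: alpha = 0.1. reject H0.

rho = 0.9429, p = 0.004805, reject H0 at alpha = 0.1.


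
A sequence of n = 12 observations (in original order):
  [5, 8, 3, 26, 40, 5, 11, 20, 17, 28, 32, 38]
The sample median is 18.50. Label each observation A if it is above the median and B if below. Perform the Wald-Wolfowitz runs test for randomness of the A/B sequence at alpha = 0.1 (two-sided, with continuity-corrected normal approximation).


Step 1: Compute median = 18.50; label A = above, B = below.
Labels in order: BBBAABBABAAA  (n_A = 6, n_B = 6)
Step 2: Count runs R = 6.
Step 3: Under H0 (random ordering), E[R] = 2*n_A*n_B/(n_A+n_B) + 1 = 2*6*6/12 + 1 = 7.0000.
        Var[R] = 2*n_A*n_B*(2*n_A*n_B - n_A - n_B) / ((n_A+n_B)^2 * (n_A+n_B-1)) = 4320/1584 = 2.7273.
        SD[R] = 1.6514.
Step 4: Continuity-corrected z = (R + 0.5 - E[R]) / SD[R] = (6 + 0.5 - 7.0000) / 1.6514 = -0.3028.
Step 5: Two-sided p-value via normal approximation = 2*(1 - Phi(|z|)) = 0.762069.
Step 6: alpha = 0.1. fail to reject H0.

R = 6, z = -0.3028, p = 0.762069, fail to reject H0.


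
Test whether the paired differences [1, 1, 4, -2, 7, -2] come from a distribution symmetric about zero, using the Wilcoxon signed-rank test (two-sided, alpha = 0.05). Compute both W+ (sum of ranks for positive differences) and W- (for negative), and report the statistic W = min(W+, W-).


Step 1: Drop any zero differences (none here) and take |d_i|.
|d| = [1, 1, 4, 2, 7, 2]
Step 2: Midrank |d_i| (ties get averaged ranks).
ranks: |1|->1.5, |1|->1.5, |4|->5, |2|->3.5, |7|->6, |2|->3.5
Step 3: Attach original signs; sum ranks with positive sign and with negative sign.
W+ = 1.5 + 1.5 + 5 + 6 = 14
W- = 3.5 + 3.5 = 7
(Check: W+ + W- = 21 should equal n(n+1)/2 = 21.)
Step 4: Test statistic W = min(W+, W-) = 7.
Step 5: Ties in |d|, so use the tie-corrected normal approximation.
        E[W] = n(n+1)/4 = 6*7/4 = 10.5.
        Tie groups: |d|=1 (t=2), |d|=2 (t=2); sum(t^3 - t) = 12.
        Var[W] = n(n+1)(2n+1)/24 - sum(t^3-t)/48 = 546/24 - 12/48 = 22.5.
        z = (W - E[W]) / sqrt(Var[W]) = (7 - 10.5) / 4.7434 = -0.7379.
        Two-sided p = 2*Phi(z) = 0.460597.
Step 6: alpha = 0.05. fail to reject H0.

W+ = 14, W- = 7, W = min = 7, p = 0.460597, fail to reject H0.


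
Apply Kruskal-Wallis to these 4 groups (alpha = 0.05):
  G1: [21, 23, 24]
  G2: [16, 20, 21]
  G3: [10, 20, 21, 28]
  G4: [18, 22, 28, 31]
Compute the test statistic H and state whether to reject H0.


Step 1: Combine all N = 14 observations and assign midranks.
sorted (value, group, rank): (10,G3,1), (16,G2,2), (18,G4,3), (20,G2,4.5), (20,G3,4.5), (21,G1,7), (21,G2,7), (21,G3,7), (22,G4,9), (23,G1,10), (24,G1,11), (28,G3,12.5), (28,G4,12.5), (31,G4,14)
Step 2: Sum ranks within each group.
R_1 = 28 (n_1 = 3)
R_2 = 13.5 (n_2 = 3)
R_3 = 25 (n_3 = 4)
R_4 = 38.5 (n_4 = 4)
Step 3: H = 12/(N(N+1)) * sum(R_i^2/n_i) - 3(N+1)
     = 12/(14*15) * (28^2/3 + 13.5^2/3 + 25^2/4 + 38.5^2/4) - 3*15
     = 0.057143 * 848.896 - 45
     = 3.508333.
Step 4: Ties present; correction factor C = 1 - 36/(14^3 - 14) = 0.986813. Corrected H = 3.508333 / 0.986813 = 3.555215.
Step 5: Under H0, H ~ chi^2(3); p-value = 0.313671.
Step 6: alpha = 0.05. fail to reject H0.

H = 3.5552, df = 3, p = 0.313671, fail to reject H0.


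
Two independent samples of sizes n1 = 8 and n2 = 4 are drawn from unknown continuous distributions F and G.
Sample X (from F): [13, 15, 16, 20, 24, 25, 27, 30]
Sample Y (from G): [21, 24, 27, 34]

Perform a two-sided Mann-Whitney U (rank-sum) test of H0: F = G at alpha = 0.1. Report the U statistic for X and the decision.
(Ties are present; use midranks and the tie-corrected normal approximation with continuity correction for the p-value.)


Step 1: Combine and sort all 12 observations; assign midranks.
sorted (value, group): (13,X), (15,X), (16,X), (20,X), (21,Y), (24,X), (24,Y), (25,X), (27,X), (27,Y), (30,X), (34,Y)
ranks: 13->1, 15->2, 16->3, 20->4, 21->5, 24->6.5, 24->6.5, 25->8, 27->9.5, 27->9.5, 30->11, 34->12
Step 2: Rank sum for X: R1 = 1 + 2 + 3 + 4 + 6.5 + 8 + 9.5 + 11 = 45.
Step 3: U_X = R1 - n1(n1+1)/2 = 45 - 8*9/2 = 45 - 36 = 9.
       U_Y = n1*n2 - U_X = 32 - 9 = 23.
Step 4: Ties are present, so use the tie-corrected normal approximation (with continuity correction) for the p-value.
Step 5: p-value = 0.267926; compare to alpha = 0.1. fail to reject H0.

U_X = 9, p = 0.267926, fail to reject H0 at alpha = 0.1.


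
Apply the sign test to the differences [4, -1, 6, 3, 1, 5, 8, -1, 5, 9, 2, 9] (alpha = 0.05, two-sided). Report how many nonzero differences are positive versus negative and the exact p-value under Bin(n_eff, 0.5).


Step 1: Discard zero differences. Original n = 12; n_eff = number of nonzero differences = 12.
Nonzero differences (with sign): +4, -1, +6, +3, +1, +5, +8, -1, +5, +9, +2, +9
Step 2: Count signs: positive = 10, negative = 2.
Step 3: Under H0: P(positive) = 0.5, so the number of positives S ~ Bin(12, 0.5).
Step 4: Two-sided exact p-value = sum of Bin(12,0.5) probabilities at or below the observed probability = 0.038574.
Step 5: alpha = 0.05. reject H0.

n_eff = 12, pos = 10, neg = 2, p = 0.038574, reject H0.


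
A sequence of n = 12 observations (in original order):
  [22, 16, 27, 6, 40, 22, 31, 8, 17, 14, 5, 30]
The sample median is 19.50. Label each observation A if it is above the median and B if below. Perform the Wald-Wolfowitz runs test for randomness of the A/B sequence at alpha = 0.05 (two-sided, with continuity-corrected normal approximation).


Step 1: Compute median = 19.50; label A = above, B = below.
Labels in order: ABABAAABBBBA  (n_A = 6, n_B = 6)
Step 2: Count runs R = 7.
Step 3: Under H0 (random ordering), E[R] = 2*n_A*n_B/(n_A+n_B) + 1 = 2*6*6/12 + 1 = 7.0000.
        Var[R] = 2*n_A*n_B*(2*n_A*n_B - n_A - n_B) / ((n_A+n_B)^2 * (n_A+n_B-1)) = 4320/1584 = 2.7273.
        SD[R] = 1.6514.
Step 4: R = E[R], so z = 0 with no continuity correction.
Step 5: Two-sided p-value via normal approximation = 2*(1 - Phi(|z|)) = 1.000000.
Step 6: alpha = 0.05. fail to reject H0.

R = 7, z = 0.0000, p = 1.000000, fail to reject H0.


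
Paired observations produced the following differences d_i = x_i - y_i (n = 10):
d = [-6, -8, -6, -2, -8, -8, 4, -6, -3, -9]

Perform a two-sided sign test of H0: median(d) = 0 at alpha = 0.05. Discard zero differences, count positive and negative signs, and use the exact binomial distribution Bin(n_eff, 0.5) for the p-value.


Step 1: Discard zero differences. Original n = 10; n_eff = number of nonzero differences = 10.
Nonzero differences (with sign): -6, -8, -6, -2, -8, -8, +4, -6, -3, -9
Step 2: Count signs: positive = 1, negative = 9.
Step 3: Under H0: P(positive) = 0.5, so the number of positives S ~ Bin(10, 0.5).
Step 4: Two-sided exact p-value = sum of Bin(10,0.5) probabilities at or below the observed probability = 0.021484.
Step 5: alpha = 0.05. reject H0.

n_eff = 10, pos = 1, neg = 9, p = 0.021484, reject H0.


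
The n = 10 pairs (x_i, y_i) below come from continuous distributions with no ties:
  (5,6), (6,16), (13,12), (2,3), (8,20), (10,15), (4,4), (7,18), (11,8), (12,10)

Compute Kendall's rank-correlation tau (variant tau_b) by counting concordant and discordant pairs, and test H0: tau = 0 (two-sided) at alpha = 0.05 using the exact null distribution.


Step 1: Enumerate the 45 unordered pairs (i,j) with i<j and classify each by sign(x_j-x_i) * sign(y_j-y_i).
  (1,2):dx=+1,dy=+10->C; (1,3):dx=+8,dy=+6->C; (1,4):dx=-3,dy=-3->C; (1,5):dx=+3,dy=+14->C
  (1,6):dx=+5,dy=+9->C; (1,7):dx=-1,dy=-2->C; (1,8):dx=+2,dy=+12->C; (1,9):dx=+6,dy=+2->C
  (1,10):dx=+7,dy=+4->C; (2,3):dx=+7,dy=-4->D; (2,4):dx=-4,dy=-13->C; (2,5):dx=+2,dy=+4->C
  (2,6):dx=+4,dy=-1->D; (2,7):dx=-2,dy=-12->C; (2,8):dx=+1,dy=+2->C; (2,9):dx=+5,dy=-8->D
  (2,10):dx=+6,dy=-6->D; (3,4):dx=-11,dy=-9->C; (3,5):dx=-5,dy=+8->D; (3,6):dx=-3,dy=+3->D
  (3,7):dx=-9,dy=-8->C; (3,8):dx=-6,dy=+6->D; (3,9):dx=-2,dy=-4->C; (3,10):dx=-1,dy=-2->C
  (4,5):dx=+6,dy=+17->C; (4,6):dx=+8,dy=+12->C; (4,7):dx=+2,dy=+1->C; (4,8):dx=+5,dy=+15->C
  (4,9):dx=+9,dy=+5->C; (4,10):dx=+10,dy=+7->C; (5,6):dx=+2,dy=-5->D; (5,7):dx=-4,dy=-16->C
  (5,8):dx=-1,dy=-2->C; (5,9):dx=+3,dy=-12->D; (5,10):dx=+4,dy=-10->D; (6,7):dx=-6,dy=-11->C
  (6,8):dx=-3,dy=+3->D; (6,9):dx=+1,dy=-7->D; (6,10):dx=+2,dy=-5->D; (7,8):dx=+3,dy=+14->C
  (7,9):dx=+7,dy=+4->C; (7,10):dx=+8,dy=+6->C; (8,9):dx=+4,dy=-10->D; (8,10):dx=+5,dy=-8->D
  (9,10):dx=+1,dy=+2->C
Step 2: C = 30, D = 15, total pairs = 45.
Step 3: tau = (C - D)/(n(n-1)/2) = (30 - 15)/45 = 0.333333.
Step 4: Exact two-sided p-value (enumerate n! = 3628800 permutations of y under H0): p = 0.216373.
Step 5: alpha = 0.05. fail to reject H0.

tau_b = 0.3333 (C=30, D=15), p = 0.216373, fail to reject H0.


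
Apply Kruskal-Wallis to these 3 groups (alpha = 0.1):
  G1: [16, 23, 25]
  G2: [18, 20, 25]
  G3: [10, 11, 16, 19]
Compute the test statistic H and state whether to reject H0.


Step 1: Combine all N = 10 observations and assign midranks.
sorted (value, group, rank): (10,G3,1), (11,G3,2), (16,G1,3.5), (16,G3,3.5), (18,G2,5), (19,G3,6), (20,G2,7), (23,G1,8), (25,G1,9.5), (25,G2,9.5)
Step 2: Sum ranks within each group.
R_1 = 21 (n_1 = 3)
R_2 = 21.5 (n_2 = 3)
R_3 = 12.5 (n_3 = 4)
Step 3: H = 12/(N(N+1)) * sum(R_i^2/n_i) - 3(N+1)
     = 12/(10*11) * (21^2/3 + 21.5^2/3 + 12.5^2/4) - 3*11
     = 0.109091 * 340.146 - 33
     = 4.106818.
Step 4: Ties present; correction factor C = 1 - 12/(10^3 - 10) = 0.987879. Corrected H = 4.106818 / 0.987879 = 4.157209.
Step 5: Under H0, H ~ chi^2(2); p-value = 0.125105.
Step 6: alpha = 0.1. fail to reject H0.

H = 4.1572, df = 2, p = 0.125105, fail to reject H0.


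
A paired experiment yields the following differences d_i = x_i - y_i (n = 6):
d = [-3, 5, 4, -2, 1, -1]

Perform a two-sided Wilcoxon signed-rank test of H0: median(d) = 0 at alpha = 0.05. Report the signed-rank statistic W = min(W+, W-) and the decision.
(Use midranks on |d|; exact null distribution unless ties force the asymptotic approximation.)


Step 1: Drop any zero differences (none here) and take |d_i|.
|d| = [3, 5, 4, 2, 1, 1]
Step 2: Midrank |d_i| (ties get averaged ranks).
ranks: |3|->4, |5|->6, |4|->5, |2|->3, |1|->1.5, |1|->1.5
Step 3: Attach original signs; sum ranks with positive sign and with negative sign.
W+ = 6 + 5 + 1.5 = 12.5
W- = 4 + 3 + 1.5 = 8.5
(Check: W+ + W- = 21 should equal n(n+1)/2 = 21.)
Step 4: Test statistic W = min(W+, W-) = 8.5.
Step 5: Ties in |d|, so use the tie-corrected normal approximation.
        E[W] = n(n+1)/4 = 6*7/4 = 10.5.
        Tie groups: |d|=1 (t=2); sum(t^3 - t) = 6.
        Var[W] = n(n+1)(2n+1)/24 - sum(t^3-t)/48 = 546/24 - 6/48 = 22.625.
        z = (W - E[W]) / sqrt(Var[W]) = (8.5 - 10.5) / 4.7566 = -0.4205.
        Two-sided p = 2*Phi(z) = 0.674142.
Step 6: alpha = 0.05. fail to reject H0.

W+ = 12.5, W- = 8.5, W = min = 8.5, p = 0.674142, fail to reject H0.


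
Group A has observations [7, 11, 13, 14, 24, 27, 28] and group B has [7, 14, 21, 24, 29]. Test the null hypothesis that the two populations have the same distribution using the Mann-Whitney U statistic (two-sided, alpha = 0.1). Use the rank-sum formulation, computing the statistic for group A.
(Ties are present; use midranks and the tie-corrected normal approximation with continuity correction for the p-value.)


Step 1: Combine and sort all 12 observations; assign midranks.
sorted (value, group): (7,X), (7,Y), (11,X), (13,X), (14,X), (14,Y), (21,Y), (24,X), (24,Y), (27,X), (28,X), (29,Y)
ranks: 7->1.5, 7->1.5, 11->3, 13->4, 14->5.5, 14->5.5, 21->7, 24->8.5, 24->8.5, 27->10, 28->11, 29->12
Step 2: Rank sum for X: R1 = 1.5 + 3 + 4 + 5.5 + 8.5 + 10 + 11 = 43.5.
Step 3: U_X = R1 - n1(n1+1)/2 = 43.5 - 7*8/2 = 43.5 - 28 = 15.5.
       U_Y = n1*n2 - U_X = 35 - 15.5 = 19.5.
Step 4: Ties are present, so use the tie-corrected normal approximation (with continuity correction) for the p-value.
Step 5: p-value = 0.806544; compare to alpha = 0.1. fail to reject H0.

U_X = 15.5, p = 0.806544, fail to reject H0 at alpha = 0.1.


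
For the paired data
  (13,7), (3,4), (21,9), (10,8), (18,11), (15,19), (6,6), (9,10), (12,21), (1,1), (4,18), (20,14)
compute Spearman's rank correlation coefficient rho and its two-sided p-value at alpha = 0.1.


Step 1: Rank x and y separately (midranks; no ties here).
rank(x): 13->8, 3->2, 21->12, 10->6, 18->10, 15->9, 6->4, 9->5, 12->7, 1->1, 4->3, 20->11
rank(y): 7->4, 4->2, 9->6, 8->5, 11->8, 19->11, 6->3, 10->7, 21->12, 1->1, 18->10, 14->9
Step 2: d_i = R_x(i) - R_y(i); compute d_i^2.
  (8-4)^2=16, (2-2)^2=0, (12-6)^2=36, (6-5)^2=1, (10-8)^2=4, (9-11)^2=4, (4-3)^2=1, (5-7)^2=4, (7-12)^2=25, (1-1)^2=0, (3-10)^2=49, (11-9)^2=4
sum(d^2) = 144.
Step 3: rho = 1 - 6*144 / (12*(12^2 - 1)) = 1 - 864/1716 = 0.496503.
Step 4: Under H0, t = rho * sqrt((n-2)/(1-rho^2)) = 1.8088 ~ t(10).
Step 5: Two-sided p-value from the t-distribution with 10 df = 0.100603.
Step 6: alpha = 0.1. fail to reject H0.

rho = 0.4965, p = 0.100603, fail to reject H0 at alpha = 0.1.


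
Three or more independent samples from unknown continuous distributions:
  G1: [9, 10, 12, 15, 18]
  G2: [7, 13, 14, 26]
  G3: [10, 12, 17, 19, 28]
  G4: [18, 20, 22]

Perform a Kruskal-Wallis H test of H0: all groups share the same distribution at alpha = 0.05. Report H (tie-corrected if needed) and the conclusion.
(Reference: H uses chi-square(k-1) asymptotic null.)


Step 1: Combine all N = 17 observations and assign midranks.
sorted (value, group, rank): (7,G2,1), (9,G1,2), (10,G1,3.5), (10,G3,3.5), (12,G1,5.5), (12,G3,5.5), (13,G2,7), (14,G2,8), (15,G1,9), (17,G3,10), (18,G1,11.5), (18,G4,11.5), (19,G3,13), (20,G4,14), (22,G4,15), (26,G2,16), (28,G3,17)
Step 2: Sum ranks within each group.
R_1 = 31.5 (n_1 = 5)
R_2 = 32 (n_2 = 4)
R_3 = 49 (n_3 = 5)
R_4 = 40.5 (n_4 = 3)
Step 3: H = 12/(N(N+1)) * sum(R_i^2/n_i) - 3(N+1)
     = 12/(17*18) * (31.5^2/5 + 32^2/4 + 49^2/5 + 40.5^2/3) - 3*18
     = 0.039216 * 1481.4 - 54
     = 4.094118.
Step 4: Ties present; correction factor C = 1 - 18/(17^3 - 17) = 0.996324. Corrected H = 4.094118 / 0.996324 = 4.109225.
Step 5: Under H0, H ~ chi^2(3); p-value = 0.249909.
Step 6: alpha = 0.05. fail to reject H0.

H = 4.1092, df = 3, p = 0.249909, fail to reject H0.


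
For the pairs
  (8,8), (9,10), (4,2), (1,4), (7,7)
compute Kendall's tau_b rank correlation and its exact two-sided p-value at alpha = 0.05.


Step 1: Enumerate the 10 unordered pairs (i,j) with i<j and classify each by sign(x_j-x_i) * sign(y_j-y_i).
  (1,2):dx=+1,dy=+2->C; (1,3):dx=-4,dy=-6->C; (1,4):dx=-7,dy=-4->C; (1,5):dx=-1,dy=-1->C
  (2,3):dx=-5,dy=-8->C; (2,4):dx=-8,dy=-6->C; (2,5):dx=-2,dy=-3->C; (3,4):dx=-3,dy=+2->D
  (3,5):dx=+3,dy=+5->C; (4,5):dx=+6,dy=+3->C
Step 2: C = 9, D = 1, total pairs = 10.
Step 3: tau = (C - D)/(n(n-1)/2) = (9 - 1)/10 = 0.800000.
Step 4: Exact two-sided p-value (enumerate n! = 120 permutations of y under H0): p = 0.083333.
Step 5: alpha = 0.05. fail to reject H0.

tau_b = 0.8000 (C=9, D=1), p = 0.083333, fail to reject H0.


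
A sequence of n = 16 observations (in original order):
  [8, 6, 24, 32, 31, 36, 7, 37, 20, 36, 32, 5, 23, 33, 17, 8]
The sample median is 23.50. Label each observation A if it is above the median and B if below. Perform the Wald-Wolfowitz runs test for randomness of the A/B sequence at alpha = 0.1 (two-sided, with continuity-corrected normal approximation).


Step 1: Compute median = 23.50; label A = above, B = below.
Labels in order: BBAAAABABAABBABB  (n_A = 8, n_B = 8)
Step 2: Count runs R = 9.
Step 3: Under H0 (random ordering), E[R] = 2*n_A*n_B/(n_A+n_B) + 1 = 2*8*8/16 + 1 = 9.0000.
        Var[R] = 2*n_A*n_B*(2*n_A*n_B - n_A - n_B) / ((n_A+n_B)^2 * (n_A+n_B-1)) = 14336/3840 = 3.7333.
        SD[R] = 1.9322.
Step 4: R = E[R], so z = 0 with no continuity correction.
Step 5: Two-sided p-value via normal approximation = 2*(1 - Phi(|z|)) = 1.000000.
Step 6: alpha = 0.1. fail to reject H0.

R = 9, z = 0.0000, p = 1.000000, fail to reject H0.


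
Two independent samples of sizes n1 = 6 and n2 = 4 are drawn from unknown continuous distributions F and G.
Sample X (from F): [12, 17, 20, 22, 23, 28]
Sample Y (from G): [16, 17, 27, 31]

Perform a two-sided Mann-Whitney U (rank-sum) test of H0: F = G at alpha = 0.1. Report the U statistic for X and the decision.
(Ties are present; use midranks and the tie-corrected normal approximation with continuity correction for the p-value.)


Step 1: Combine and sort all 10 observations; assign midranks.
sorted (value, group): (12,X), (16,Y), (17,X), (17,Y), (20,X), (22,X), (23,X), (27,Y), (28,X), (31,Y)
ranks: 12->1, 16->2, 17->3.5, 17->3.5, 20->5, 22->6, 23->7, 27->8, 28->9, 31->10
Step 2: Rank sum for X: R1 = 1 + 3.5 + 5 + 6 + 7 + 9 = 31.5.
Step 3: U_X = R1 - n1(n1+1)/2 = 31.5 - 6*7/2 = 31.5 - 21 = 10.5.
       U_Y = n1*n2 - U_X = 24 - 10.5 = 13.5.
Step 4: Ties are present, so use the tie-corrected normal approximation (with continuity correction) for the p-value.
Step 5: p-value = 0.830664; compare to alpha = 0.1. fail to reject H0.

U_X = 10.5, p = 0.830664, fail to reject H0 at alpha = 0.1.


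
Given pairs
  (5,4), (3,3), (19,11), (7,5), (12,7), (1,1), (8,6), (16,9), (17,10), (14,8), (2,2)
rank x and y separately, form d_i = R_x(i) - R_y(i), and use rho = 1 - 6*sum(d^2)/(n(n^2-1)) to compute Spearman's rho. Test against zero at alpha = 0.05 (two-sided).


Step 1: Rank x and y separately (midranks; no ties here).
rank(x): 5->4, 3->3, 19->11, 7->5, 12->7, 1->1, 8->6, 16->9, 17->10, 14->8, 2->2
rank(y): 4->4, 3->3, 11->11, 5->5, 7->7, 1->1, 6->6, 9->9, 10->10, 8->8, 2->2
Step 2: d_i = R_x(i) - R_y(i); compute d_i^2.
  (4-4)^2=0, (3-3)^2=0, (11-11)^2=0, (5-5)^2=0, (7-7)^2=0, (1-1)^2=0, (6-6)^2=0, (9-9)^2=0, (10-10)^2=0, (8-8)^2=0, (2-2)^2=0
sum(d^2) = 0.
Step 3: rho = 1 - 6*0 / (11*(11^2 - 1)) = 1 - 0/1320 = 1.000000.
Step 5: Two-sided p-value from the t-distribution with 9 df = 0.000000.
Step 6: alpha = 0.05. reject H0.

rho = 1.0000, p = 0.000000, reject H0 at alpha = 0.05.


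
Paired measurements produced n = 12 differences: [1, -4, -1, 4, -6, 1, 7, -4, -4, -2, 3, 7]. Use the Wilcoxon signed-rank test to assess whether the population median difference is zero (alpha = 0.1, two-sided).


Step 1: Drop any zero differences (none here) and take |d_i|.
|d| = [1, 4, 1, 4, 6, 1, 7, 4, 4, 2, 3, 7]
Step 2: Midrank |d_i| (ties get averaged ranks).
ranks: |1|->2, |4|->7.5, |1|->2, |4|->7.5, |6|->10, |1|->2, |7|->11.5, |4|->7.5, |4|->7.5, |2|->4, |3|->5, |7|->11.5
Step 3: Attach original signs; sum ranks with positive sign and with negative sign.
W+ = 2 + 7.5 + 2 + 11.5 + 5 + 11.5 = 39.5
W- = 7.5 + 2 + 10 + 7.5 + 7.5 + 4 = 38.5
(Check: W+ + W- = 78 should equal n(n+1)/2 = 78.)
Step 4: Test statistic W = min(W+, W-) = 38.5.
Step 5: Ties in |d|, so use the tie-corrected normal approximation.
        E[W] = n(n+1)/4 = 12*13/4 = 39.
        Tie groups: |d|=1 (t=3), |d|=4 (t=4), |d|=7 (t=2); sum(t^3 - t) = 90.
        Var[W] = n(n+1)(2n+1)/24 - sum(t^3-t)/48 = 3900/24 - 90/48 = 160.625.
        z = (W - E[W]) / sqrt(Var[W]) = (38.5 - 39) / 12.6738 = -0.0395.
        Two-sided p = 2*Phi(z) = 0.968530.
Step 6: alpha = 0.1. fail to reject H0.

W+ = 39.5, W- = 38.5, W = min = 38.5, p = 0.968530, fail to reject H0.


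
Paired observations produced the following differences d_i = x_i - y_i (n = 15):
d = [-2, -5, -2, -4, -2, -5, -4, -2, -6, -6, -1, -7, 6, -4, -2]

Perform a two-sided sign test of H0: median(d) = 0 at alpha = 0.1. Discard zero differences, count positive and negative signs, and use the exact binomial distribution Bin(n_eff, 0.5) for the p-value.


Step 1: Discard zero differences. Original n = 15; n_eff = number of nonzero differences = 15.
Nonzero differences (with sign): -2, -5, -2, -4, -2, -5, -4, -2, -6, -6, -1, -7, +6, -4, -2
Step 2: Count signs: positive = 1, negative = 14.
Step 3: Under H0: P(positive) = 0.5, so the number of positives S ~ Bin(15, 0.5).
Step 4: Two-sided exact p-value = sum of Bin(15,0.5) probabilities at or below the observed probability = 0.000977.
Step 5: alpha = 0.1. reject H0.

n_eff = 15, pos = 1, neg = 14, p = 0.000977, reject H0.


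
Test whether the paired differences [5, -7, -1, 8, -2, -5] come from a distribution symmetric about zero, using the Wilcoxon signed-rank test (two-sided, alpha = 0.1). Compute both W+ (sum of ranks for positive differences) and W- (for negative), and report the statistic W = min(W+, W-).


Step 1: Drop any zero differences (none here) and take |d_i|.
|d| = [5, 7, 1, 8, 2, 5]
Step 2: Midrank |d_i| (ties get averaged ranks).
ranks: |5|->3.5, |7|->5, |1|->1, |8|->6, |2|->2, |5|->3.5
Step 3: Attach original signs; sum ranks with positive sign and with negative sign.
W+ = 3.5 + 6 = 9.5
W- = 5 + 1 + 2 + 3.5 = 11.5
(Check: W+ + W- = 21 should equal n(n+1)/2 = 21.)
Step 4: Test statistic W = min(W+, W-) = 9.5.
Step 5: Ties in |d|, so use the tie-corrected normal approximation.
        E[W] = n(n+1)/4 = 6*7/4 = 10.5.
        Tie groups: |d|=5 (t=2); sum(t^3 - t) = 6.
        Var[W] = n(n+1)(2n+1)/24 - sum(t^3-t)/48 = 546/24 - 6/48 = 22.625.
        z = (W - E[W]) / sqrt(Var[W]) = (9.5 - 10.5) / 4.7566 = -0.2102.
        Two-sided p = 2*Phi(z) = 0.833484.
Step 6: alpha = 0.1. fail to reject H0.

W+ = 9.5, W- = 11.5, W = min = 9.5, p = 0.833484, fail to reject H0.


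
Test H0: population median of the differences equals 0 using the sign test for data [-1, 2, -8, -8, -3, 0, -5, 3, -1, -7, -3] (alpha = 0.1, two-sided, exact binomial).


Step 1: Discard zero differences. Original n = 11; n_eff = number of nonzero differences = 10.
Nonzero differences (with sign): -1, +2, -8, -8, -3, -5, +3, -1, -7, -3
Step 2: Count signs: positive = 2, negative = 8.
Step 3: Under H0: P(positive) = 0.5, so the number of positives S ~ Bin(10, 0.5).
Step 4: Two-sided exact p-value = sum of Bin(10,0.5) probabilities at or below the observed probability = 0.109375.
Step 5: alpha = 0.1. fail to reject H0.

n_eff = 10, pos = 2, neg = 8, p = 0.109375, fail to reject H0.


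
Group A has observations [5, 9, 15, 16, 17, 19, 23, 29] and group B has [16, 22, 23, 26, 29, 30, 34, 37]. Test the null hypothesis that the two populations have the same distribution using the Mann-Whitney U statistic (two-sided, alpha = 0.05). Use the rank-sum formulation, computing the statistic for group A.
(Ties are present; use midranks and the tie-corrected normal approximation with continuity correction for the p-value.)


Step 1: Combine and sort all 16 observations; assign midranks.
sorted (value, group): (5,X), (9,X), (15,X), (16,X), (16,Y), (17,X), (19,X), (22,Y), (23,X), (23,Y), (26,Y), (29,X), (29,Y), (30,Y), (34,Y), (37,Y)
ranks: 5->1, 9->2, 15->3, 16->4.5, 16->4.5, 17->6, 19->7, 22->8, 23->9.5, 23->9.5, 26->11, 29->12.5, 29->12.5, 30->14, 34->15, 37->16
Step 2: Rank sum for X: R1 = 1 + 2 + 3 + 4.5 + 6 + 7 + 9.5 + 12.5 = 45.5.
Step 3: U_X = R1 - n1(n1+1)/2 = 45.5 - 8*9/2 = 45.5 - 36 = 9.5.
       U_Y = n1*n2 - U_X = 64 - 9.5 = 54.5.
Step 4: Ties are present, so use the tie-corrected normal approximation (with continuity correction) for the p-value.
Step 5: p-value = 0.020581; compare to alpha = 0.05. reject H0.

U_X = 9.5, p = 0.020581, reject H0 at alpha = 0.05.


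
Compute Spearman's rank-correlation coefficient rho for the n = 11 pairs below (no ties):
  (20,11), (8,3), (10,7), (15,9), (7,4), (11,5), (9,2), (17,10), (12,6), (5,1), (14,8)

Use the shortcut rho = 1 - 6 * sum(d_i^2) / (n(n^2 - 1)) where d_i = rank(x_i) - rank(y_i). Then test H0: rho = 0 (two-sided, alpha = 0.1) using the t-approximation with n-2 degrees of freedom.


Step 1: Rank x and y separately (midranks; no ties here).
rank(x): 20->11, 8->3, 10->5, 15->9, 7->2, 11->6, 9->4, 17->10, 12->7, 5->1, 14->8
rank(y): 11->11, 3->3, 7->7, 9->9, 4->4, 5->5, 2->2, 10->10, 6->6, 1->1, 8->8
Step 2: d_i = R_x(i) - R_y(i); compute d_i^2.
  (11-11)^2=0, (3-3)^2=0, (5-7)^2=4, (9-9)^2=0, (2-4)^2=4, (6-5)^2=1, (4-2)^2=4, (10-10)^2=0, (7-6)^2=1, (1-1)^2=0, (8-8)^2=0
sum(d^2) = 14.
Step 3: rho = 1 - 6*14 / (11*(11^2 - 1)) = 1 - 84/1320 = 0.936364.
Step 4: Under H0, t = rho * sqrt((n-2)/(1-rho^2)) = 8.0024 ~ t(9).
Step 5: Two-sided p-value from the t-distribution with 9 df = 0.000022.
Step 6: alpha = 0.1. reject H0.

rho = 0.9364, p = 0.000022, reject H0 at alpha = 0.1.


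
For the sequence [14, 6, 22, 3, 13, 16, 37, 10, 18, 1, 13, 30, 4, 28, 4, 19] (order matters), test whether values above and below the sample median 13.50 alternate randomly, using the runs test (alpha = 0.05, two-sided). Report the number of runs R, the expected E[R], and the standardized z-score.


Step 1: Compute median = 13.50; label A = above, B = below.
Labels in order: ABABBAABABBABABA  (n_A = 8, n_B = 8)
Step 2: Count runs R = 13.
Step 3: Under H0 (random ordering), E[R] = 2*n_A*n_B/(n_A+n_B) + 1 = 2*8*8/16 + 1 = 9.0000.
        Var[R] = 2*n_A*n_B*(2*n_A*n_B - n_A - n_B) / ((n_A+n_B)^2 * (n_A+n_B-1)) = 14336/3840 = 3.7333.
        SD[R] = 1.9322.
Step 4: Continuity-corrected z = (R - 0.5 - E[R]) / SD[R] = (13 - 0.5 - 9.0000) / 1.9322 = 1.8114.
Step 5: Two-sided p-value via normal approximation = 2*(1 - Phi(|z|)) = 0.070076.
Step 6: alpha = 0.05. fail to reject H0.

R = 13, z = 1.8114, p = 0.070076, fail to reject H0.


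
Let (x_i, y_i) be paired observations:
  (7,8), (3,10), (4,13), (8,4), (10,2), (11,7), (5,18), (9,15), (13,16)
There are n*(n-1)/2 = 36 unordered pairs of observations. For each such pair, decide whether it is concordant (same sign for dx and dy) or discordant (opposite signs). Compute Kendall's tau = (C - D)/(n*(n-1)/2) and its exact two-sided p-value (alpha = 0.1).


Step 1: Enumerate the 36 unordered pairs (i,j) with i<j and classify each by sign(x_j-x_i) * sign(y_j-y_i).
  (1,2):dx=-4,dy=+2->D; (1,3):dx=-3,dy=+5->D; (1,4):dx=+1,dy=-4->D; (1,5):dx=+3,dy=-6->D
  (1,6):dx=+4,dy=-1->D; (1,7):dx=-2,dy=+10->D; (1,8):dx=+2,dy=+7->C; (1,9):dx=+6,dy=+8->C
  (2,3):dx=+1,dy=+3->C; (2,4):dx=+5,dy=-6->D; (2,5):dx=+7,dy=-8->D; (2,6):dx=+8,dy=-3->D
  (2,7):dx=+2,dy=+8->C; (2,8):dx=+6,dy=+5->C; (2,9):dx=+10,dy=+6->C; (3,4):dx=+4,dy=-9->D
  (3,5):dx=+6,dy=-11->D; (3,6):dx=+7,dy=-6->D; (3,7):dx=+1,dy=+5->C; (3,8):dx=+5,dy=+2->C
  (3,9):dx=+9,dy=+3->C; (4,5):dx=+2,dy=-2->D; (4,6):dx=+3,dy=+3->C; (4,7):dx=-3,dy=+14->D
  (4,8):dx=+1,dy=+11->C; (4,9):dx=+5,dy=+12->C; (5,6):dx=+1,dy=+5->C; (5,7):dx=-5,dy=+16->D
  (5,8):dx=-1,dy=+13->D; (5,9):dx=+3,dy=+14->C; (6,7):dx=-6,dy=+11->D; (6,8):dx=-2,dy=+8->D
  (6,9):dx=+2,dy=+9->C; (7,8):dx=+4,dy=-3->D; (7,9):dx=+8,dy=-2->D; (8,9):dx=+4,dy=+1->C
Step 2: C = 16, D = 20, total pairs = 36.
Step 3: tau = (C - D)/(n(n-1)/2) = (16 - 20)/36 = -0.111111.
Step 4: Exact two-sided p-value (enumerate n! = 362880 permutations of y under H0): p = 0.761414.
Step 5: alpha = 0.1. fail to reject H0.

tau_b = -0.1111 (C=16, D=20), p = 0.761414, fail to reject H0.


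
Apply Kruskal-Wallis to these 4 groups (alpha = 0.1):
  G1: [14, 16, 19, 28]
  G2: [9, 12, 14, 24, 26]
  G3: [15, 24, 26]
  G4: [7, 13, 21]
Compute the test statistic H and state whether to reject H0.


Step 1: Combine all N = 15 observations and assign midranks.
sorted (value, group, rank): (7,G4,1), (9,G2,2), (12,G2,3), (13,G4,4), (14,G1,5.5), (14,G2,5.5), (15,G3,7), (16,G1,8), (19,G1,9), (21,G4,10), (24,G2,11.5), (24,G3,11.5), (26,G2,13.5), (26,G3,13.5), (28,G1,15)
Step 2: Sum ranks within each group.
R_1 = 37.5 (n_1 = 4)
R_2 = 35.5 (n_2 = 5)
R_3 = 32 (n_3 = 3)
R_4 = 15 (n_4 = 3)
Step 3: H = 12/(N(N+1)) * sum(R_i^2/n_i) - 3(N+1)
     = 12/(15*16) * (37.5^2/4 + 35.5^2/5 + 32^2/3 + 15^2/3) - 3*16
     = 0.050000 * 1019.95 - 48
     = 2.997292.
Step 4: Ties present; correction factor C = 1 - 18/(15^3 - 15) = 0.994643. Corrected H = 2.997292 / 0.994643 = 3.013435.
Step 5: Under H0, H ~ chi^2(3); p-value = 0.389558.
Step 6: alpha = 0.1. fail to reject H0.

H = 3.0134, df = 3, p = 0.389558, fail to reject H0.


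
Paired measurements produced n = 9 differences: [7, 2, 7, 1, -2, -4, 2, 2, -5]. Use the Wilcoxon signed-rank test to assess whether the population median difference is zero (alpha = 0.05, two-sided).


Step 1: Drop any zero differences (none here) and take |d_i|.
|d| = [7, 2, 7, 1, 2, 4, 2, 2, 5]
Step 2: Midrank |d_i| (ties get averaged ranks).
ranks: |7|->8.5, |2|->3.5, |7|->8.5, |1|->1, |2|->3.5, |4|->6, |2|->3.5, |2|->3.5, |5|->7
Step 3: Attach original signs; sum ranks with positive sign and with negative sign.
W+ = 8.5 + 3.5 + 8.5 + 1 + 3.5 + 3.5 = 28.5
W- = 3.5 + 6 + 7 = 16.5
(Check: W+ + W- = 45 should equal n(n+1)/2 = 45.)
Step 4: Test statistic W = min(W+, W-) = 16.5.
Step 5: Ties in |d|, so use the tie-corrected normal approximation.
        E[W] = n(n+1)/4 = 9*10/4 = 22.5.
        Tie groups: |d|=2 (t=4), |d|=7 (t=2); sum(t^3 - t) = 66.
        Var[W] = n(n+1)(2n+1)/24 - sum(t^3-t)/48 = 1710/24 - 66/48 = 69.875.
        z = (W - E[W]) / sqrt(Var[W]) = (16.5 - 22.5) / 8.3591 = -0.7178.
        Two-sided p = 2*Phi(z) = 0.472894.
Step 6: alpha = 0.05. fail to reject H0.

W+ = 28.5, W- = 16.5, W = min = 16.5, p = 0.472894, fail to reject H0.


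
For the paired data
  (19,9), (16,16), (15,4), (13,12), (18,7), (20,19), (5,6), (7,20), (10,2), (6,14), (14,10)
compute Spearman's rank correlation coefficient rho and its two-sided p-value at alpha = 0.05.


Step 1: Rank x and y separately (midranks; no ties here).
rank(x): 19->10, 16->8, 15->7, 13->5, 18->9, 20->11, 5->1, 7->3, 10->4, 6->2, 14->6
rank(y): 9->5, 16->9, 4->2, 12->7, 7->4, 19->10, 6->3, 20->11, 2->1, 14->8, 10->6
Step 2: d_i = R_x(i) - R_y(i); compute d_i^2.
  (10-5)^2=25, (8-9)^2=1, (7-2)^2=25, (5-7)^2=4, (9-4)^2=25, (11-10)^2=1, (1-3)^2=4, (3-11)^2=64, (4-1)^2=9, (2-8)^2=36, (6-6)^2=0
sum(d^2) = 194.
Step 3: rho = 1 - 6*194 / (11*(11^2 - 1)) = 1 - 1164/1320 = 0.118182.
Step 4: Under H0, t = rho * sqrt((n-2)/(1-rho^2)) = 0.3570 ~ t(9).
Step 5: Two-sided p-value from the t-distribution with 9 df = 0.729285.
Step 6: alpha = 0.05. fail to reject H0.

rho = 0.1182, p = 0.729285, fail to reject H0 at alpha = 0.05.


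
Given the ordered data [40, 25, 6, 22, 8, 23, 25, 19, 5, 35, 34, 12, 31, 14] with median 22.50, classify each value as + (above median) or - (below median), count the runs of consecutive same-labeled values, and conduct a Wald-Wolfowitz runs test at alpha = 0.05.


Step 1: Compute median = 22.50; label A = above, B = below.
Labels in order: AABBBAABBAABAB  (n_A = 7, n_B = 7)
Step 2: Count runs R = 8.
Step 3: Under H0 (random ordering), E[R] = 2*n_A*n_B/(n_A+n_B) + 1 = 2*7*7/14 + 1 = 8.0000.
        Var[R] = 2*n_A*n_B*(2*n_A*n_B - n_A - n_B) / ((n_A+n_B)^2 * (n_A+n_B-1)) = 8232/2548 = 3.2308.
        SD[R] = 1.7974.
Step 4: R = E[R], so z = 0 with no continuity correction.
Step 5: Two-sided p-value via normal approximation = 2*(1 - Phi(|z|)) = 1.000000.
Step 6: alpha = 0.05. fail to reject H0.

R = 8, z = 0.0000, p = 1.000000, fail to reject H0.


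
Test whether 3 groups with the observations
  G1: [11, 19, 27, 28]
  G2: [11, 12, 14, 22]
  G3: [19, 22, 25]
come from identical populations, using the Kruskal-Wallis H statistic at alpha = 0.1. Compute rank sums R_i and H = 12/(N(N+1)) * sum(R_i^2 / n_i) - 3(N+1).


Step 1: Combine all N = 11 observations and assign midranks.
sorted (value, group, rank): (11,G1,1.5), (11,G2,1.5), (12,G2,3), (14,G2,4), (19,G1,5.5), (19,G3,5.5), (22,G2,7.5), (22,G3,7.5), (25,G3,9), (27,G1,10), (28,G1,11)
Step 2: Sum ranks within each group.
R_1 = 28 (n_1 = 4)
R_2 = 16 (n_2 = 4)
R_3 = 22 (n_3 = 3)
Step 3: H = 12/(N(N+1)) * sum(R_i^2/n_i) - 3(N+1)
     = 12/(11*12) * (28^2/4 + 16^2/4 + 22^2/3) - 3*12
     = 0.090909 * 421.333 - 36
     = 2.303030.
Step 4: Ties present; correction factor C = 1 - 18/(11^3 - 11) = 0.986364. Corrected H = 2.303030 / 0.986364 = 2.334869.
Step 5: Under H0, H ~ chi^2(2); p-value = 0.311164.
Step 6: alpha = 0.1. fail to reject H0.

H = 2.3349, df = 2, p = 0.311164, fail to reject H0.


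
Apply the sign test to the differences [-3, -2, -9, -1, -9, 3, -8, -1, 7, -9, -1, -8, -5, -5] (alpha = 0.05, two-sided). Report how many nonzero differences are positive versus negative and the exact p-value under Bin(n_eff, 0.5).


Step 1: Discard zero differences. Original n = 14; n_eff = number of nonzero differences = 14.
Nonzero differences (with sign): -3, -2, -9, -1, -9, +3, -8, -1, +7, -9, -1, -8, -5, -5
Step 2: Count signs: positive = 2, negative = 12.
Step 3: Under H0: P(positive) = 0.5, so the number of positives S ~ Bin(14, 0.5).
Step 4: Two-sided exact p-value = sum of Bin(14,0.5) probabilities at or below the observed probability = 0.012939.
Step 5: alpha = 0.05. reject H0.

n_eff = 14, pos = 2, neg = 12, p = 0.012939, reject H0.


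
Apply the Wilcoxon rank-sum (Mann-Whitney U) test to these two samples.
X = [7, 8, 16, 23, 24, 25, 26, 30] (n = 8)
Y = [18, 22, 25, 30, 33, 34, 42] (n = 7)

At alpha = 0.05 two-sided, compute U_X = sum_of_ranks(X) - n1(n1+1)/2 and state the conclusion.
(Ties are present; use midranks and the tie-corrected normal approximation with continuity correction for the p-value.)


Step 1: Combine and sort all 15 observations; assign midranks.
sorted (value, group): (7,X), (8,X), (16,X), (18,Y), (22,Y), (23,X), (24,X), (25,X), (25,Y), (26,X), (30,X), (30,Y), (33,Y), (34,Y), (42,Y)
ranks: 7->1, 8->2, 16->3, 18->4, 22->5, 23->6, 24->7, 25->8.5, 25->8.5, 26->10, 30->11.5, 30->11.5, 33->13, 34->14, 42->15
Step 2: Rank sum for X: R1 = 1 + 2 + 3 + 6 + 7 + 8.5 + 10 + 11.5 = 49.
Step 3: U_X = R1 - n1(n1+1)/2 = 49 - 8*9/2 = 49 - 36 = 13.
       U_Y = n1*n2 - U_X = 56 - 13 = 43.
Step 4: Ties are present, so use the tie-corrected normal approximation (with continuity correction) for the p-value.
Step 5: p-value = 0.092753; compare to alpha = 0.05. fail to reject H0.

U_X = 13, p = 0.092753, fail to reject H0 at alpha = 0.05.
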